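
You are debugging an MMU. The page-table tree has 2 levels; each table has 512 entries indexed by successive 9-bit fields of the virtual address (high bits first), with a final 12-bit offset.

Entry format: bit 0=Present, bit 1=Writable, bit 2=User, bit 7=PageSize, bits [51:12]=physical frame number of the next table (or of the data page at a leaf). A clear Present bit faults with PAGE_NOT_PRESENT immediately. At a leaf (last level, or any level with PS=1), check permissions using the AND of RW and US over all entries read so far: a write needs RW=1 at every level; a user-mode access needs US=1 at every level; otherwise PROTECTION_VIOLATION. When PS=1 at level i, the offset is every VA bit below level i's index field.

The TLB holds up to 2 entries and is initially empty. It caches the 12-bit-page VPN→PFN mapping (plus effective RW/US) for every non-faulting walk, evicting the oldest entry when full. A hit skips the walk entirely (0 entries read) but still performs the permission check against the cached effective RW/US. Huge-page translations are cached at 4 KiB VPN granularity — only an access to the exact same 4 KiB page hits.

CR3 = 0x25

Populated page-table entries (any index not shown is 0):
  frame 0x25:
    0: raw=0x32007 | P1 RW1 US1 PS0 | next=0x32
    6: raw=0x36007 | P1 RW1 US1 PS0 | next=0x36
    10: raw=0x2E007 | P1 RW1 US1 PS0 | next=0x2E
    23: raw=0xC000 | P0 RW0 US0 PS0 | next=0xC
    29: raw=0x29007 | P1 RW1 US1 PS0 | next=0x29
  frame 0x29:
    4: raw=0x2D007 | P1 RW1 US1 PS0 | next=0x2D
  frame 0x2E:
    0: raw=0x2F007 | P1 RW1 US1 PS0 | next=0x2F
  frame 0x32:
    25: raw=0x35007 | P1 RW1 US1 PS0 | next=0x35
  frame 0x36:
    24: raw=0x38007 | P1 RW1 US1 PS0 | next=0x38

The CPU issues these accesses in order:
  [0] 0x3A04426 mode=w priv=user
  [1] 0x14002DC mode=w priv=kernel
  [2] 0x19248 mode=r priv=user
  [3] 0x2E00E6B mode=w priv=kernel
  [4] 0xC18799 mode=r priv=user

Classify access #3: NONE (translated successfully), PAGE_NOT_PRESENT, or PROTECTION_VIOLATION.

Trace:
#0 VA=0x3A04426 (w,user):
  L0 @0x25[29] → 0x29007  P=1,RW=1,US=1,PS=0
  L1 @0x29[4] → 0x2D007  P=1,RW=1,US=1,PS=0
  ✓ 0x2D426  — 2 lookups
#1 VA=0x14002DC (w,kernel):
  L0 @0x25[10] → 0x2E007  P=1,RW=1,US=1,PS=0
  L1 @0x2E[0] → 0x2F007  P=1,RW=1,US=1,PS=0
  ✓ 0x2F2DC  — 2 lookups
#2 VA=0x19248 (r,user):
  L0 @0x25[0] → 0x32007  P=1,RW=1,US=1,PS=0
  L1 @0x32[25] → 0x35007  P=1,RW=1,US=1,PS=0
  ✓ 0x35248  — 2 lookups
#3 VA=0x2E00E6B (w,kernel):
  L0 @0x25[23] → 0xC000  P=0,RW=0,US=0,PS=0
  ⇒ fault: PAGE_NOT_PRESENT  — 1 lookups
#4 VA=0xC18799 (r,user):
  L0 @0x25[6] → 0x36007  P=1,RW=1,US=1,PS=0
  L1 @0x36[24] → 0x38007  P=1,RW=1,US=1,PS=0
  ✓ 0x38799  — 2 lookups

Access #3 fault: PAGE_NOT_PRESENT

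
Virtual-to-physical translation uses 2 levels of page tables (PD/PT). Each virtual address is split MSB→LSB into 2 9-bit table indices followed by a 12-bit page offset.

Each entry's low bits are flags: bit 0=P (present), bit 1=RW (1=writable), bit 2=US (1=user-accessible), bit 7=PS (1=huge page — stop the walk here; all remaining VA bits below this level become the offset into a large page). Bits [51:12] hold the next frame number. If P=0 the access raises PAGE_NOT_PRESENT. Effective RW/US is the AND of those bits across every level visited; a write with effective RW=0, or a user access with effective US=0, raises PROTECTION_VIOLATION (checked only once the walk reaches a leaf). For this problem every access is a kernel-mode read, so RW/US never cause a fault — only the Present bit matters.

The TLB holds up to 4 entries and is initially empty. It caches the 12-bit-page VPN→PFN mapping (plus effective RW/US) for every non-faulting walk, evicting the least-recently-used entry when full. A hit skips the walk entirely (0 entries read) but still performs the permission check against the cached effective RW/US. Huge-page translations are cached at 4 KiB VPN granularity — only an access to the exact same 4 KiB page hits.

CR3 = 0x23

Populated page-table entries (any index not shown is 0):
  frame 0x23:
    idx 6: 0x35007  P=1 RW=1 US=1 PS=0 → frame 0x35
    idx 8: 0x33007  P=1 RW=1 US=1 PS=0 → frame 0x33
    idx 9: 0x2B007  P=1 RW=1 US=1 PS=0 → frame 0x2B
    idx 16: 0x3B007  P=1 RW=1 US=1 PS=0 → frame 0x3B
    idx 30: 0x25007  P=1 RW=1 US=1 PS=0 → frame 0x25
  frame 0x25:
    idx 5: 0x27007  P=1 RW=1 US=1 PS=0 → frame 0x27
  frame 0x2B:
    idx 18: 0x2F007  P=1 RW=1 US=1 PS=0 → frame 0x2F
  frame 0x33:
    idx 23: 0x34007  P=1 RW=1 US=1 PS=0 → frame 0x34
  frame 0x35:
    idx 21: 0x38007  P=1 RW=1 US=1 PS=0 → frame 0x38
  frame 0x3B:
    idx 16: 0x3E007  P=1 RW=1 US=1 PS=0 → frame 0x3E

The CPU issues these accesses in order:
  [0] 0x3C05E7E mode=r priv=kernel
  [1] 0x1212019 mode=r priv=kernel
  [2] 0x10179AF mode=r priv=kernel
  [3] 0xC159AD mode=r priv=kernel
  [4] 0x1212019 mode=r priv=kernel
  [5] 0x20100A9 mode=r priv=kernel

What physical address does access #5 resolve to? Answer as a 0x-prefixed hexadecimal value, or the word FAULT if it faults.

Per-access translation:
#0 VA=0x3C05E7E (r,kernel):
  lvl0: tbl 0x23, slot 30 ⇒ 0x25007 (P1/RW1/US1/PS0)
  lvl1: tbl 0x25, slot 5 ⇒ 0x27007 (P1/RW1/US1/PS0)
  ✓ 0x27E7E  — 2 lookups
#1 VA=0x1212019 (r,kernel):
  lvl0: tbl 0x23, slot 9 ⇒ 0x2B007 (P1/RW1/US1/PS0)
  lvl1: tbl 0x2B, slot 18 ⇒ 0x2F007 (P1/RW1/US1/PS0)
  ✓ 0x2F019  — 2 lookups
#2 VA=0x10179AF (r,kernel):
  lvl0: tbl 0x23, slot 8 ⇒ 0x33007 (P1/RW1/US1/PS0)
  lvl1: tbl 0x33, slot 23 ⇒ 0x34007 (P1/RW1/US1/PS0)
  ✓ 0x349AF  — 2 lookups
#3 VA=0xC159AD (r,kernel):
  lvl0: tbl 0x23, slot 6 ⇒ 0x35007 (P1/RW1/US1/PS0)
  lvl1: tbl 0x35, slot 21 ⇒ 0x38007 (P1/RW1/US1/PS0)
  ✓ 0x389AD  — 2 lookups
#4 VA=0x1212019 (r,kernel):
  TLB hit vpn=0x1212 → PA=0x2F019
#5 VA=0x20100A9 (r,kernel):
  lvl0: tbl 0x23, slot 16 ⇒ 0x3B007 (P1/RW1/US1/PS0)
  lvl1: tbl 0x3B, slot 16 ⇒ 0x3E007 (P1/RW1/US1/PS0)
  ✓ 0x3E0A9  — 2 lookups

Access #5 PA: 0x3E0A9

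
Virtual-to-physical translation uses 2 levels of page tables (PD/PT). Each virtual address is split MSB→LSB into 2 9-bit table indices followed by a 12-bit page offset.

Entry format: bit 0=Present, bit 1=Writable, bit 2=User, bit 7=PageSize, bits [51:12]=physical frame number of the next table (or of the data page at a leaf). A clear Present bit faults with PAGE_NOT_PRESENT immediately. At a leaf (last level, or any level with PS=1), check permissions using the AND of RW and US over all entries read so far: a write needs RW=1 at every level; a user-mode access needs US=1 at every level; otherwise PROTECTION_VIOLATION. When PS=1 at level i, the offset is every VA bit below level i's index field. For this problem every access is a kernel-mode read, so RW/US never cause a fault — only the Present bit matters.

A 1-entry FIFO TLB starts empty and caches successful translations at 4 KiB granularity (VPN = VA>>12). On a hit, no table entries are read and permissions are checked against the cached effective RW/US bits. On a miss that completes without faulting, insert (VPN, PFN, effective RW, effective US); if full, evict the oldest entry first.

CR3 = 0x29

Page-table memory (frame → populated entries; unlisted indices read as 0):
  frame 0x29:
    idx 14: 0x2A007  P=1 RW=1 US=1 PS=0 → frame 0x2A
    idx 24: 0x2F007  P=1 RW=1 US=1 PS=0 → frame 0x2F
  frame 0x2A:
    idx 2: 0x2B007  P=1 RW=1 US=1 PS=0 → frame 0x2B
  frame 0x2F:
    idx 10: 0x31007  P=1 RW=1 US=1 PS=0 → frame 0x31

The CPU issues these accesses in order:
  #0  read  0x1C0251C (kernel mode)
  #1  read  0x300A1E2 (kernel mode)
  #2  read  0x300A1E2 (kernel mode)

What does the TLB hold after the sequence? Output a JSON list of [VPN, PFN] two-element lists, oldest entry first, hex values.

Per-access translation:
#0 VA=0x1C0251C (r,kernel):
  L0: frame=0x29 idx=14 entry=0x2A007 [P=1 RW=1 US=1 PS=0]
  L1: frame=0x2A idx=2 entry=0x2B007 [P=1 RW=1 US=1 PS=0]
  → PA=0x2B51C  (2 entries read)
#1 VA=0x300A1E2 (r,kernel):
  L0: frame=0x29 idx=24 entry=0x2F007 [P=1 RW=1 US=1 PS=0]
  L1: frame=0x2F idx=10 entry=0x31007 [P=1 RW=1 US=1 PS=0]
  → PA=0x311E2  (2 entries read)
#2 VA=0x300A1E2 (r,kernel):
  TLB hit vpn=0x300A → PA=0x311E2

TLB: [["0x300A", "0x31"]]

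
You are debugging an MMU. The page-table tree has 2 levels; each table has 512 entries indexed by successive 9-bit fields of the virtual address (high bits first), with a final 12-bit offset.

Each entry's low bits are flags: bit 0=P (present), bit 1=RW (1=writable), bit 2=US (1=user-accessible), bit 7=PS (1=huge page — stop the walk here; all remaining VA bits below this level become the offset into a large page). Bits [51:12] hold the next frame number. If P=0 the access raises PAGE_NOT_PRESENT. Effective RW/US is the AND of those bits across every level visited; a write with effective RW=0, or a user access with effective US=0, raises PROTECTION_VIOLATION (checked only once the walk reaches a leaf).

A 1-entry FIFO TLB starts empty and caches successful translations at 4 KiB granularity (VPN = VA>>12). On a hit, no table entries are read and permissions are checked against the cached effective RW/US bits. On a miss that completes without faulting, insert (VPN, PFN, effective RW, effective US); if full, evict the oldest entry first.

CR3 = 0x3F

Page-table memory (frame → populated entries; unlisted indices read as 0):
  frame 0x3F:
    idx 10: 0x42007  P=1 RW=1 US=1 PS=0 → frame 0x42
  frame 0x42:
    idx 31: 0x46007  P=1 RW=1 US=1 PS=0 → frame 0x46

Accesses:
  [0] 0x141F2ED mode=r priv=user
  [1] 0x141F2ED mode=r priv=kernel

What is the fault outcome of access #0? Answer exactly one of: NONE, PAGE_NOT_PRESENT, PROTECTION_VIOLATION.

Trace:
#0 VA=0x141F2ED (r,user):
  L0 @0x3F[10] → 0x42007  P=1,RW=1,US=1,PS=0
  L1 @0x42[31] → 0x46007  P=1,RW=1,US=1,PS=0
  ⇒ phys 0x462ED  [2 reads]
#1 VA=0x141F2ED (r,kernel):
  TLB hit vpn=0x141F → PA=0x462ED

Access #0 fault: NONE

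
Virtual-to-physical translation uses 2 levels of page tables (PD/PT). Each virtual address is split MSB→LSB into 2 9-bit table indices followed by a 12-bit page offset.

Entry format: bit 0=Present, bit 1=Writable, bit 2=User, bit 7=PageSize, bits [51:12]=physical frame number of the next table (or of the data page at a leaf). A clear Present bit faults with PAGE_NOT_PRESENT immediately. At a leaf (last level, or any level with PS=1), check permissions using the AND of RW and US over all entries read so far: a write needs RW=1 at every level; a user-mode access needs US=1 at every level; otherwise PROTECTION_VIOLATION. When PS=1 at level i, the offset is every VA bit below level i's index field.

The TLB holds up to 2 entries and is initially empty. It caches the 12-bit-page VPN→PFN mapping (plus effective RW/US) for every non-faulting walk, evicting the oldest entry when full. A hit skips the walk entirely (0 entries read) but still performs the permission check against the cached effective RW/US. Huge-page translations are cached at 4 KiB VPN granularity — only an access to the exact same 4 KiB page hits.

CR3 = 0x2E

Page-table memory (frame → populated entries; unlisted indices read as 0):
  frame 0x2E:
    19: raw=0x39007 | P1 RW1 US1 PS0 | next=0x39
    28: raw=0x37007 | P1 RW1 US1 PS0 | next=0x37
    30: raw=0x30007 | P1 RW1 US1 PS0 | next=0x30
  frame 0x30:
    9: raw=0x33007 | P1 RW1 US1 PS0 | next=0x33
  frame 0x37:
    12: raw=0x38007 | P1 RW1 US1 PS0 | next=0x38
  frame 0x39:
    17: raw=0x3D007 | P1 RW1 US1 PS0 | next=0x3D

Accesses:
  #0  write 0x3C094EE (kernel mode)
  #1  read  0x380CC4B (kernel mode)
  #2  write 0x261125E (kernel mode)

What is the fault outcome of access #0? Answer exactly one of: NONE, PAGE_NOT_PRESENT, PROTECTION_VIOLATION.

Trace:
#0 VA=0x3C094EE (w,kernel):
  L0 @0x2E[30] → 0x30007  P=1,RW=1,US=1,PS=0
  L1 @0x30[9] → 0x33007  P=1,RW=1,US=1,PS=0
  ⇒ phys 0x334EE  [2 reads]
#1 VA=0x380CC4B (r,kernel):
  L0 @0x2E[28] → 0x37007  P=1,RW=1,US=1,PS=0
  L1 @0x37[12] → 0x38007  P=1,RW=1,US=1,PS=0
  ⇒ phys 0x38C4B  [2 reads]
#2 VA=0x261125E (w,kernel):
  L0 @0x2E[19] → 0x39007  P=1,RW=1,US=1,PS=0
  L1 @0x39[17] → 0x3D007  P=1,RW=1,US=1,PS=0
  ⇒ phys 0x3D25E  [2 reads]

Access #0 fault: NONE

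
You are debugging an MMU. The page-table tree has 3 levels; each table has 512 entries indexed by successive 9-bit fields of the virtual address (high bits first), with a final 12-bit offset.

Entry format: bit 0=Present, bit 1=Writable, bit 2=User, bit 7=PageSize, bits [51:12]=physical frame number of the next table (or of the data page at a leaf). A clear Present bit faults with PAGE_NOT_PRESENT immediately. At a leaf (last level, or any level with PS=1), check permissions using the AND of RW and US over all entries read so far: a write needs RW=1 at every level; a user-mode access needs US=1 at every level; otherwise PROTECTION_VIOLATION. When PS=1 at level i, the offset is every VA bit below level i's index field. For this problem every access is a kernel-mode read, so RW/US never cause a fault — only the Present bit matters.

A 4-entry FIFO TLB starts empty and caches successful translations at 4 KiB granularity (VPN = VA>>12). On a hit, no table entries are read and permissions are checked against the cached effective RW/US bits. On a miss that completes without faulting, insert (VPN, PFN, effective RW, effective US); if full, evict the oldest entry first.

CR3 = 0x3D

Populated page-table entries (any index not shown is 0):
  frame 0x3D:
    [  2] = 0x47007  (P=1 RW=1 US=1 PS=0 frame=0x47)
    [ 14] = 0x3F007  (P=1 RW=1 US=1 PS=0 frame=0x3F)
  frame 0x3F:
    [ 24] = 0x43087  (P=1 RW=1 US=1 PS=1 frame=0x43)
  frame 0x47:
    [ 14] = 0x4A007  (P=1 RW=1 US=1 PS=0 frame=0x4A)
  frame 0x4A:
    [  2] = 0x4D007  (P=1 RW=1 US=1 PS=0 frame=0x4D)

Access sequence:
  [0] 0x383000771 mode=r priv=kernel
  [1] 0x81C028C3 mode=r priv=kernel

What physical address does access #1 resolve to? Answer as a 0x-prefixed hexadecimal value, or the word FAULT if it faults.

Per-access translation:
#0 VA=0x383000771 (r,kernel):
  L0: frame=0x3D idx=14 entry=0x3F007 [P=1 RW=1 US=1 PS=0]
  L1: frame=0x3F idx=24 entry=0x43087 [P=1 RW=1 US=1 PS=1]
  → PA=0x43771 (huge @L1)  (2 entries read)
#1 VA=0x81C028C3 (r,kernel):
  L0: frame=0x3D idx=2 entry=0x47007 [P=1 RW=1 US=1 PS=0]
  L1: frame=0x47 idx=14 entry=0x4A007 [P=1 RW=1 US=1 PS=0]
  L2: frame=0x4A idx=2 entry=0x4D007 [P=1 RW=1 US=1 PS=0]
  → PA=0x4D8C3  (3 entries read)

Access #1 PA: 0x4D8C3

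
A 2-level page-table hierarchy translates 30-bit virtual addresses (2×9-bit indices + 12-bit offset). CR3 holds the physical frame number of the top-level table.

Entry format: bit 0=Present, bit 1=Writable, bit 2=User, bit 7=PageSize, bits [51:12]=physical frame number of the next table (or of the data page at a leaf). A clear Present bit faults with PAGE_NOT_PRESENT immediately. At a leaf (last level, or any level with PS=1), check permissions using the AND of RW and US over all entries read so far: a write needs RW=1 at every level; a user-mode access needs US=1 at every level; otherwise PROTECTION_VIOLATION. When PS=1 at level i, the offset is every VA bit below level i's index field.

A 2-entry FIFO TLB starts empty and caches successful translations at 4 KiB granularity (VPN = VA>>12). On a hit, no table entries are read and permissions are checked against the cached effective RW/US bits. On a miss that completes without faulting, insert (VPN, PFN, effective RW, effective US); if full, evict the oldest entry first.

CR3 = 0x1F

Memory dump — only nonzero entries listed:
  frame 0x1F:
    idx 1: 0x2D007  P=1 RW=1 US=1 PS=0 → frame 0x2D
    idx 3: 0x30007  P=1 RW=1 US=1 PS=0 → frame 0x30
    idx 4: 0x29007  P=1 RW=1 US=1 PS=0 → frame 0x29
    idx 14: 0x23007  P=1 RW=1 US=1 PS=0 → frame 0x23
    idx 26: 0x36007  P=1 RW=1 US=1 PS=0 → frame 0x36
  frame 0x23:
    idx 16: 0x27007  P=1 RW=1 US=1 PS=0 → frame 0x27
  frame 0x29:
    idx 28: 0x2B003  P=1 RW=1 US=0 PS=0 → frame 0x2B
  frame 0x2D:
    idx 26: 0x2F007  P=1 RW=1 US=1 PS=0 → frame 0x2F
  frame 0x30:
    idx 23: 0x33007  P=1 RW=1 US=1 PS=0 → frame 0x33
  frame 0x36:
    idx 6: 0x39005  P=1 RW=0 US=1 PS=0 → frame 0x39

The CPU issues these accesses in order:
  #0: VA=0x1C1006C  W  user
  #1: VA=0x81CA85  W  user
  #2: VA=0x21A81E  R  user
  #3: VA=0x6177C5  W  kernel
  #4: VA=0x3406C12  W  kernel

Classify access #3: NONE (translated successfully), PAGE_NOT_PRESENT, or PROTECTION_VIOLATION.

Trace:
#0 VA=0x1C1006C (w,user):
  L0: frame=0x1F idx=14 entry=0x23007 [P=1 RW=1 US=1 PS=0]
  L1: frame=0x23 idx=16 entry=0x27007 [P=1 RW=1 US=1 PS=0]
  ⇒ phys 0x2706C  [2 reads]
#1 VA=0x81CA85 (w,user):
  L0: frame=0x1F idx=4 entry=0x29007 [P=1 RW=1 US=1 PS=0]
  L1: frame=0x29 idx=28 entry=0x2B003 [P=1 RW=1 US=0 PS=0]
  ⇒ fault: PROTECTION_VIOLATION  — 2 lookups
#2 VA=0x21A81E (r,user):
  L0: frame=0x1F idx=1 entry=0x2D007 [P=1 RW=1 US=1 PS=0]
  L1: frame=0x2D idx=26 entry=0x2F007 [P=1 RW=1 US=1 PS=0]
  ⇒ phys 0x2F81E  [2 reads]
#3 VA=0x6177C5 (w,kernel):
  L0: frame=0x1F idx=3 entry=0x30007 [P=1 RW=1 US=1 PS=0]
  L1: frame=0x30 idx=23 entry=0x33007 [P=1 RW=1 US=1 PS=0]
  ⇒ phys 0x337C5  [2 reads]
#4 VA=0x3406C12 (w,kernel):
  L0: frame=0x1F idx=26 entry=0x36007 [P=1 RW=1 US=1 PS=0]
  L1: frame=0x36 idx=6 entry=0x39005 [P=1 RW=0 US=1 PS=0]
  ⇒ fault: PROTECTION_VIOLATION  — 2 lookups

Access #3 fault: NONE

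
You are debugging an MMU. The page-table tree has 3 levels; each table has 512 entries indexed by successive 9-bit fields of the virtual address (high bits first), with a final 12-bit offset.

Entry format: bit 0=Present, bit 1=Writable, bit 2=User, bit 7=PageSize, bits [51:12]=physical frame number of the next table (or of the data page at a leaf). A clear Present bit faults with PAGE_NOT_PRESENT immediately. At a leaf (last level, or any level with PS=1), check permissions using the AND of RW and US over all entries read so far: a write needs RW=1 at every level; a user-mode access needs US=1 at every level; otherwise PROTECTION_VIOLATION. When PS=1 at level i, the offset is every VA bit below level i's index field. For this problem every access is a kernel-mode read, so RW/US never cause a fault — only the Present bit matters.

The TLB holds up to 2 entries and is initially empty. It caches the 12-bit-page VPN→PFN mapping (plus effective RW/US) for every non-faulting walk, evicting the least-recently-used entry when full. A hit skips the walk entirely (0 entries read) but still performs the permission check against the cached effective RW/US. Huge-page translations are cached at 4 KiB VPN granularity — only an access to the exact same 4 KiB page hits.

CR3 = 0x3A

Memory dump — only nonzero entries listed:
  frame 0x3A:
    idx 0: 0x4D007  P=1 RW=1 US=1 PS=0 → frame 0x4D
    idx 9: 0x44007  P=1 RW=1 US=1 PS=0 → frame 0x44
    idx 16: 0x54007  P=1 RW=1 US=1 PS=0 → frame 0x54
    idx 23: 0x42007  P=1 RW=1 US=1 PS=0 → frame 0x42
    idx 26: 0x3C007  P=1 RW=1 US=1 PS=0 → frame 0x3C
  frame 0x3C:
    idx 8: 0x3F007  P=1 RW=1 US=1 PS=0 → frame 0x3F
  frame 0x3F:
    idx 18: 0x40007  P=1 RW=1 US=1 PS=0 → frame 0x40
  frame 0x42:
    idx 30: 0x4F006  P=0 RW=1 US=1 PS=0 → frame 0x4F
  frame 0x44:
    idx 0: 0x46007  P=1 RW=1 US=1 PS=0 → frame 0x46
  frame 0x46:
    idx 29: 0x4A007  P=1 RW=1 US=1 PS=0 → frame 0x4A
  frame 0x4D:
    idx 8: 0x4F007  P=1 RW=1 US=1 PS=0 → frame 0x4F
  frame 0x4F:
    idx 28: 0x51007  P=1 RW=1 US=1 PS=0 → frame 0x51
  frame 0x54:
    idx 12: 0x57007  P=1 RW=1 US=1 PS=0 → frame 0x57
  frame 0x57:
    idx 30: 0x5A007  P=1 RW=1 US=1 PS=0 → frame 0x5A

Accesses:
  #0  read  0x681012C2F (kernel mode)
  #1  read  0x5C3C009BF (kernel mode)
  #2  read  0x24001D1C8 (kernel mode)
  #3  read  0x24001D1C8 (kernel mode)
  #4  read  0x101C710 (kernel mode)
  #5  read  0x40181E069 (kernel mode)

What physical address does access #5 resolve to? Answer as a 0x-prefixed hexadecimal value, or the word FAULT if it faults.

Trace:
#0 VA=0x681012C2F (r,kernel):
  L0 @0x3A[26] → 0x3C007  P=1,RW=1,US=1,PS=0
  L1 @0x3C[8] → 0x3F007  P=1,RW=1,US=1,PS=0
  L2 @0x3F[18] → 0x40007  P=1,RW=1,US=1,PS=0
  ✓ 0x40C2F  — 3 lookups
#1 VA=0x5C3C009BF (r,kernel):
  L0 @0x3A[23] → 0x42007  P=1,RW=1,US=1,PS=0
  L1 @0x42[30] → 0x4F006  P=0,RW=1,US=1,PS=0
  ✗ PAGE_NOT_PRESENT  [2 reads]
#2 VA=0x24001D1C8 (r,kernel):
  L0 @0x3A[9] → 0x44007  P=1,RW=1,US=1,PS=0
  L1 @0x44[0] → 0x46007  P=1,RW=1,US=1,PS=0
  L2 @0x46[29] → 0x4A007  P=1,RW=1,US=1,PS=0
  ✓ 0x4A1C8  — 3 lookups
#3 VA=0x24001D1C8 (r,kernel):
  TLB hit vpn=0x24001D → PA=0x4A1C8
#4 VA=0x101C710 (r,kernel):
  L0 @0x3A[0] → 0x4D007  P=1,RW=1,US=1,PS=0
  L1 @0x4D[8] → 0x4F007  P=1,RW=1,US=1,PS=0
  L2 @0x4F[28] → 0x51007  P=1,RW=1,US=1,PS=0
  ✓ 0x51710  — 3 lookups
#5 VA=0x40181E069 (r,kernel):
  L0 @0x3A[16] → 0x54007  P=1,RW=1,US=1,PS=0
  L1 @0x54[12] → 0x57007  P=1,RW=1,US=1,PS=0
  L2 @0x57[30] → 0x5A007  P=1,RW=1,US=1,PS=0
  ✓ 0x5A069  — 3 lookups

Access #5 PA: 0x5A069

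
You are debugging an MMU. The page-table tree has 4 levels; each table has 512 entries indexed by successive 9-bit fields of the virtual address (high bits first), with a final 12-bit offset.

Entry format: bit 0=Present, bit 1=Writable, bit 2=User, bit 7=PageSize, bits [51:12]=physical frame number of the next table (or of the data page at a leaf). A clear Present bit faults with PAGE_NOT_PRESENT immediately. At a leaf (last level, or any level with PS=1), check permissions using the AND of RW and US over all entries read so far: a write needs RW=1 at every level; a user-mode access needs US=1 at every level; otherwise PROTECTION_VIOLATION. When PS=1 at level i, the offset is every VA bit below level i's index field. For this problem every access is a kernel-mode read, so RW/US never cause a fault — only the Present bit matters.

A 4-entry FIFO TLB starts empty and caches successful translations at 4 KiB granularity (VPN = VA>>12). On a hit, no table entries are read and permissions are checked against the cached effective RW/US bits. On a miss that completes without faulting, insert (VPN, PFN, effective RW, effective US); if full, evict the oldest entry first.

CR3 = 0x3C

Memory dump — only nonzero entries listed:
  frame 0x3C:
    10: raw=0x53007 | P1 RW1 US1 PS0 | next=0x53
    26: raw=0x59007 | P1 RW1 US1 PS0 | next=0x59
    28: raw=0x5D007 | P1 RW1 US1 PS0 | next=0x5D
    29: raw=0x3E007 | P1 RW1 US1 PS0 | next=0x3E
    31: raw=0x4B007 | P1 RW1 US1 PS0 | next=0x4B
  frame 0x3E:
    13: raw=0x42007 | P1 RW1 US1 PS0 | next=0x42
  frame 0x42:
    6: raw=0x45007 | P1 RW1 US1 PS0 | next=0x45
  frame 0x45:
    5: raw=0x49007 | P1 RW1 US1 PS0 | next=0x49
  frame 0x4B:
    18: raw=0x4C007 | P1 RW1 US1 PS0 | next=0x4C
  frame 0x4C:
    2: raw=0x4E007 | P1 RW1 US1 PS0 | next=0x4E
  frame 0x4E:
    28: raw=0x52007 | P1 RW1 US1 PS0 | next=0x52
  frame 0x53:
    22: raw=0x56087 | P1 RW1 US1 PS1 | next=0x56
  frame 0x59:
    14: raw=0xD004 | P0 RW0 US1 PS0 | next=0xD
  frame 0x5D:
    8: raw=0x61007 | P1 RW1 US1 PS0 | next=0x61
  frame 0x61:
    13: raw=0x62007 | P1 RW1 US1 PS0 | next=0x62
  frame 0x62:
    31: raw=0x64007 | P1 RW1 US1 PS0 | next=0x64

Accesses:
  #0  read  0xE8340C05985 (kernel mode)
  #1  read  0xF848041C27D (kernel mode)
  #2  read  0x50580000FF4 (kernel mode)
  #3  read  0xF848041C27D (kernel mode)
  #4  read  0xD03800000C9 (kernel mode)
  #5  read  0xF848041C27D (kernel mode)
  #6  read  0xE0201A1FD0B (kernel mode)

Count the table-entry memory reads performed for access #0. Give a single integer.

Per-access translation:
#0 VA=0xE8340C05985 (r,kernel):
  lvl0: tbl 0x3C, slot 29 ⇒ 0x3E007 (P1/RW1/US1/PS0)
  lvl1: tbl 0x3E, slot 13 ⇒ 0x42007 (P1/RW1/US1/PS0)
  lvl2: tbl 0x42, slot 6 ⇒ 0x45007 (P1/RW1/US1/PS0)
  lvl3: tbl 0x45, slot 5 ⇒ 0x49007 (P1/RW1/US1/PS0)
  ⇒ phys 0x49985  [4 reads]
#1 VA=0xF848041C27D (r,kernel):
  lvl0: tbl 0x3C, slot 31 ⇒ 0x4B007 (P1/RW1/US1/PS0)
  lvl1: tbl 0x4B, slot 18 ⇒ 0x4C007 (P1/RW1/US1/PS0)
  lvl2: tbl 0x4C, slot 2 ⇒ 0x4E007 (P1/RW1/US1/PS0)
  lvl3: tbl 0x4E, slot 28 ⇒ 0x52007 (P1/RW1/US1/PS0)
  ⇒ phys 0x5227D  [4 reads]
#2 VA=0x50580000FF4 (r,kernel):
  lvl0: tbl 0x3C, slot 10 ⇒ 0x53007 (P1/RW1/US1/PS0)
  lvl1: tbl 0x53, slot 22 ⇒ 0x56087 (P1/RW1/US1/PS1)
  ⇒ phys 0x56FF4 (huge @L1)  [2 reads]
#3 VA=0xF848041C27D (r,kernel):
  TLB hit vpn=0xF848041C → PA=0x5227D
#4 VA=0xD03800000C9 (r,kernel):
  lvl0: tbl 0x3C, slot 26 ⇒ 0x59007 (P1/RW1/US1/PS0)
  lvl1: tbl 0x59, slot 14 ⇒ 0xD004 (P0/RW0/US1/PS0)
  ✗ PAGE_NOT_PRESENT  [2 reads]
#5 VA=0xF848041C27D (r,kernel):
  TLB hit vpn=0xF848041C → PA=0x5227D
#6 VA=0xE0201A1FD0B (r,kernel):
  lvl0: tbl 0x3C, slot 28 ⇒ 0x5D007 (P1/RW1/US1/PS0)
  lvl1: tbl 0x5D, slot 8 ⇒ 0x61007 (P1/RW1/US1/PS0)
  lvl2: tbl 0x61, slot 13 ⇒ 0x62007 (P1/RW1/US1/PS0)
  lvl3: tbl 0x62, slot 31 ⇒ 0x64007 (P1/RW1/US1/PS0)
  ⇒ phys 0x64D0B  [4 reads]

Entries read for #0: 4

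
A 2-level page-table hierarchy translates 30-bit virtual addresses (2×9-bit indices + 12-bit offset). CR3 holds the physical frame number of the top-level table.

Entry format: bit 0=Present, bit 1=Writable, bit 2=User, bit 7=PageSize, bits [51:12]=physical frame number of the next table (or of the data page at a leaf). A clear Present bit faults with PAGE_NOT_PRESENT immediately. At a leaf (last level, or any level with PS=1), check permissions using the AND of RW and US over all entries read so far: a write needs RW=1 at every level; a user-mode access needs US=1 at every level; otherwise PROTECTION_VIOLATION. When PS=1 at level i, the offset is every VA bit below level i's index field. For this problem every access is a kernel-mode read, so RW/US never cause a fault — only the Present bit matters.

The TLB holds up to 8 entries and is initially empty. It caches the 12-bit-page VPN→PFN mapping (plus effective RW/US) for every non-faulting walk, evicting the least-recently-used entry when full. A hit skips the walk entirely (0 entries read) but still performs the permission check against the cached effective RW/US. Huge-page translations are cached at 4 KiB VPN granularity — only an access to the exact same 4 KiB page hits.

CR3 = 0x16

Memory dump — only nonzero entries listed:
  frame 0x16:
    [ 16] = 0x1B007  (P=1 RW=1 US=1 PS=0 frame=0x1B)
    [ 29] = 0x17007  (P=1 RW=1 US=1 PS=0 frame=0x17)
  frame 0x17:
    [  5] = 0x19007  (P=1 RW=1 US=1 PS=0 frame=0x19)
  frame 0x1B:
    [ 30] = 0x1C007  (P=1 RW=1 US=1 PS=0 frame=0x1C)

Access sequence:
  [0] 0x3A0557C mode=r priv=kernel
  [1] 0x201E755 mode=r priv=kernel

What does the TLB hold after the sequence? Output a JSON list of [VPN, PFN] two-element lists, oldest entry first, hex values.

Per-access translation:
#0 VA=0x3A0557C (r,kernel):
  L0 @0x16[29] → 0x17007  P=1,RW=1,US=1,PS=0
  L1 @0x17[5] → 0x19007  P=1,RW=1,US=1,PS=0
  → PA=0x1957C  (2 entries read)
#1 VA=0x201E755 (r,kernel):
  L0 @0x16[16] → 0x1B007  P=1,RW=1,US=1,PS=0
  L1 @0x1B[30] → 0x1C007  P=1,RW=1,US=1,PS=0
  → PA=0x1C755  (2 entries read)

TLB: [["0x3A05", "0x19"], ["0x201E", "0x1C"]]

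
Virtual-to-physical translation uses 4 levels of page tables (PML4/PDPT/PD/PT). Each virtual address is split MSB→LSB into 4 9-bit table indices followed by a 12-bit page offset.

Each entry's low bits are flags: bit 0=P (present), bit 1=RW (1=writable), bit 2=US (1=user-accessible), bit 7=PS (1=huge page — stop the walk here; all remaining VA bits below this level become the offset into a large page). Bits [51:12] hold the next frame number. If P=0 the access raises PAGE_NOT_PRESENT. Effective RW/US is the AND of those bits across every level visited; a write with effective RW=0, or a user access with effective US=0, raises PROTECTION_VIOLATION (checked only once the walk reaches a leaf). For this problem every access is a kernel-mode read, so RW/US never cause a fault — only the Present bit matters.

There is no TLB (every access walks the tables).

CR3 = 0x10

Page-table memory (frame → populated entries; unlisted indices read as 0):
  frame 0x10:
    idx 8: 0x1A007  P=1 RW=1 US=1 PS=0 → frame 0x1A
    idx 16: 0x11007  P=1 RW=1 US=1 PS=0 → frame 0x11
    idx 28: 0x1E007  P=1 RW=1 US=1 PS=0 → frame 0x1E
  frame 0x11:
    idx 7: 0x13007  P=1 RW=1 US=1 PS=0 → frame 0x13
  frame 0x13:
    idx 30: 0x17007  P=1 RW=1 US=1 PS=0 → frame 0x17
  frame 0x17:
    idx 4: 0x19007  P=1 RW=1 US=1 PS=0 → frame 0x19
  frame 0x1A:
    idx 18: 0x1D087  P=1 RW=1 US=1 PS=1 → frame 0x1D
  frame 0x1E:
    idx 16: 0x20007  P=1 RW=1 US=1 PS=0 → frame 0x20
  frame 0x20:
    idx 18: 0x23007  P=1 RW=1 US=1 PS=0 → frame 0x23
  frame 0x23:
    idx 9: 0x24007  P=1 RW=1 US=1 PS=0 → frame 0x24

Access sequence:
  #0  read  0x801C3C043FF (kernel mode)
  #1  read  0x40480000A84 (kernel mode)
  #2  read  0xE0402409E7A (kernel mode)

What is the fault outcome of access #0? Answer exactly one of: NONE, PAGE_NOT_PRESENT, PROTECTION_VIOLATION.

Trace:
#0 VA=0x801C3C043FF (r,kernel):
  L0 @0x10[16] → 0x11007  P=1,RW=1,US=1,PS=0
  L1 @0x11[7] → 0x13007  P=1,RW=1,US=1,PS=0
  L2 @0x13[30] → 0x17007  P=1,RW=1,US=1,PS=0
  L3 @0x17[4] → 0x19007  P=1,RW=1,US=1,PS=0
  ✓ 0x193FF  — 4 lookups
#1 VA=0x40480000A84 (r,kernel):
  L0 @0x10[8] → 0x1A007  P=1,RW=1,US=1,PS=0
  L1 @0x1A[18] → 0x1D087  P=1,RW=1,US=1,PS=1
  ✓ 0x1DA84 (huge @L1)  — 2 lookups
#2 VA=0xE0402409E7A (r,kernel):
  L0 @0x10[28] → 0x1E007  P=1,RW=1,US=1,PS=0
  L1 @0x1E[16] → 0x20007  P=1,RW=1,US=1,PS=0
  L2 @0x20[18] → 0x23007  P=1,RW=1,US=1,PS=0
  L3 @0x23[9] → 0x24007  P=1,RW=1,US=1,PS=0
  ✓ 0x24E7A  — 4 lookups

Access #0 fault: NONE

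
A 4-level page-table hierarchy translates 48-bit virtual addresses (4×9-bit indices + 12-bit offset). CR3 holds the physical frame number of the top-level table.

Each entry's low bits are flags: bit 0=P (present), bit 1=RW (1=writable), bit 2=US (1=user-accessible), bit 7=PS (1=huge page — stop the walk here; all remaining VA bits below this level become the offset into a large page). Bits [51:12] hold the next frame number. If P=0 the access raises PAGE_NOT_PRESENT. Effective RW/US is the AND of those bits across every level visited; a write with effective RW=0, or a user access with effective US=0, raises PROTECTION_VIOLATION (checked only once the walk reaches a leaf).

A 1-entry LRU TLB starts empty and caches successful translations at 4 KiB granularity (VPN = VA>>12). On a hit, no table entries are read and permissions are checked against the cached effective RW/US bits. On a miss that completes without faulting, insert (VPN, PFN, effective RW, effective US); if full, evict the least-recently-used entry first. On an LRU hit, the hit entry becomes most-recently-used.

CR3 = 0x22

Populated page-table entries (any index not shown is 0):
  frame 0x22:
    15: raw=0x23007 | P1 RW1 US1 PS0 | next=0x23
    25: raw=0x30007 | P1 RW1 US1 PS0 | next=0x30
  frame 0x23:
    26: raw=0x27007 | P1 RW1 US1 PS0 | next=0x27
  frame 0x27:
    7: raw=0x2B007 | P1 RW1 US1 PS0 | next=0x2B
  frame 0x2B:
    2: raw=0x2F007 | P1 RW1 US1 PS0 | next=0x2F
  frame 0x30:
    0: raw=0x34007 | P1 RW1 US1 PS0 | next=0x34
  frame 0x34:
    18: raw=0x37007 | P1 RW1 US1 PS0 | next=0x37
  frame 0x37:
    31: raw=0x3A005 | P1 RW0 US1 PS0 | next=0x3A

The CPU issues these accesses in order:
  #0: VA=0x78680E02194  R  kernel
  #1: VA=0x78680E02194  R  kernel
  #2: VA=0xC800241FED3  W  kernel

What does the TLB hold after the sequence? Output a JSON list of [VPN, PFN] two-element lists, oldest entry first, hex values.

Trace:
#0 VA=0x78680E02194 (r,kernel):
  L0: frame=0x22 idx=15 entry=0x23007 [P=1 RW=1 US=1 PS=0]
  L1: frame=0x23 idx=26 entry=0x27007 [P=1 RW=1 US=1 PS=0]
  L2: frame=0x27 idx=7 entry=0x2B007 [P=1 RW=1 US=1 PS=0]
  L3: frame=0x2B idx=2 entry=0x2F007 [P=1 RW=1 US=1 PS=0]
  ⇒ phys 0x2F194  [4 reads]
#1 VA=0x78680E02194 (r,kernel):
  TLB hit vpn=0x78680E02 → PA=0x2F194
#2 VA=0xC800241FED3 (w,kernel):
  L0: frame=0x22 idx=25 entry=0x30007 [P=1 RW=1 US=1 PS=0]
  L1: frame=0x30 idx=0 entry=0x34007 [P=1 RW=1 US=1 PS=0]
  L2: frame=0x34 idx=18 entry=0x37007 [P=1 RW=1 US=1 PS=0]
  L3: frame=0x37 idx=31 entry=0x3A005 [P=1 RW=0 US=1 PS=0]
  ⇒ fault: PROTECTION_VIOLATION  — 4 lookups

TLB: [["0x78680E02", "0x2F"]]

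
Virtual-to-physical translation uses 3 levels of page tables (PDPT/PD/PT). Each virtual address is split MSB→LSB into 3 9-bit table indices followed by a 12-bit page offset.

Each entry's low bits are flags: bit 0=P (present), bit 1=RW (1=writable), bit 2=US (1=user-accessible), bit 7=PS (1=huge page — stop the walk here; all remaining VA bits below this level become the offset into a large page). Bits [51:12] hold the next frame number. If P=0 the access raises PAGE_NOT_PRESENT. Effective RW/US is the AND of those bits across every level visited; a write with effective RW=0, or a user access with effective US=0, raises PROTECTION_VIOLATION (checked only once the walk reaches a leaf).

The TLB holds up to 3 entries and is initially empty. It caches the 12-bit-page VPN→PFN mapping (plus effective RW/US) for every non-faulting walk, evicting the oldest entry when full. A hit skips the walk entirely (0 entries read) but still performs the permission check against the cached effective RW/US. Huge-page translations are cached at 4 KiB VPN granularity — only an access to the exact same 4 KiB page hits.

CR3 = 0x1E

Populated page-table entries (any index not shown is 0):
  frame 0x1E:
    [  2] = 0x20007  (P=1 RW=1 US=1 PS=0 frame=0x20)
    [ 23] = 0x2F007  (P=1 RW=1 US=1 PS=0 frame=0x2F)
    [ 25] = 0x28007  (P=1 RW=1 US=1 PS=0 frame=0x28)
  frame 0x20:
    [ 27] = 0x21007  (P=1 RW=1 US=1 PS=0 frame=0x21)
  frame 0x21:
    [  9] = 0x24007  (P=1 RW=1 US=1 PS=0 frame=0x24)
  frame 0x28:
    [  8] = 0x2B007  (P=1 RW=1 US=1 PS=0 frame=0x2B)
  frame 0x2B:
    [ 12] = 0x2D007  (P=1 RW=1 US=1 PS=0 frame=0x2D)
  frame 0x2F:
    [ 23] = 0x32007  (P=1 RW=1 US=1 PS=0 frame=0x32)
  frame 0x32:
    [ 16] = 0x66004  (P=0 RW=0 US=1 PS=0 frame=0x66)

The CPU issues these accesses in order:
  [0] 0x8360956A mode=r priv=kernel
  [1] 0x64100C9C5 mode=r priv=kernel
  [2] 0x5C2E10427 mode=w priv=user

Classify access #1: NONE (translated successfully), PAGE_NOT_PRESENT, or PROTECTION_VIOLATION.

Walk each access:
#0 VA=0x8360956A (r,kernel):
  L0 @0x1E[2] → 0x20007  P=1,RW=1,US=1,PS=0
  L1 @0x20[27] → 0x21007  P=1,RW=1,US=1,PS=0
  L2 @0x21[9] → 0x24007  P=1,RW=1,US=1,PS=0
  ✓ 0x2456A  — 3 lookups
#1 VA=0x64100C9C5 (r,kernel):
  L0 @0x1E[25] → 0x28007  P=1,RW=1,US=1,PS=0
  L1 @0x28[8] → 0x2B007  P=1,RW=1,US=1,PS=0
  L2 @0x2B[12] → 0x2D007  P=1,RW=1,US=1,PS=0
  ✓ 0x2D9C5  — 3 lookups
#2 VA=0x5C2E10427 (w,user):
  L0 @0x1E[23] → 0x2F007  P=1,RW=1,US=1,PS=0
  L1 @0x2F[23] → 0x32007  P=1,RW=1,US=1,PS=0
  L2 @0x32[16] → 0x66004  P=0,RW=0,US=1,PS=0
  ✗ PAGE_NOT_PRESENT  [3 reads]

Access #1 fault: NONE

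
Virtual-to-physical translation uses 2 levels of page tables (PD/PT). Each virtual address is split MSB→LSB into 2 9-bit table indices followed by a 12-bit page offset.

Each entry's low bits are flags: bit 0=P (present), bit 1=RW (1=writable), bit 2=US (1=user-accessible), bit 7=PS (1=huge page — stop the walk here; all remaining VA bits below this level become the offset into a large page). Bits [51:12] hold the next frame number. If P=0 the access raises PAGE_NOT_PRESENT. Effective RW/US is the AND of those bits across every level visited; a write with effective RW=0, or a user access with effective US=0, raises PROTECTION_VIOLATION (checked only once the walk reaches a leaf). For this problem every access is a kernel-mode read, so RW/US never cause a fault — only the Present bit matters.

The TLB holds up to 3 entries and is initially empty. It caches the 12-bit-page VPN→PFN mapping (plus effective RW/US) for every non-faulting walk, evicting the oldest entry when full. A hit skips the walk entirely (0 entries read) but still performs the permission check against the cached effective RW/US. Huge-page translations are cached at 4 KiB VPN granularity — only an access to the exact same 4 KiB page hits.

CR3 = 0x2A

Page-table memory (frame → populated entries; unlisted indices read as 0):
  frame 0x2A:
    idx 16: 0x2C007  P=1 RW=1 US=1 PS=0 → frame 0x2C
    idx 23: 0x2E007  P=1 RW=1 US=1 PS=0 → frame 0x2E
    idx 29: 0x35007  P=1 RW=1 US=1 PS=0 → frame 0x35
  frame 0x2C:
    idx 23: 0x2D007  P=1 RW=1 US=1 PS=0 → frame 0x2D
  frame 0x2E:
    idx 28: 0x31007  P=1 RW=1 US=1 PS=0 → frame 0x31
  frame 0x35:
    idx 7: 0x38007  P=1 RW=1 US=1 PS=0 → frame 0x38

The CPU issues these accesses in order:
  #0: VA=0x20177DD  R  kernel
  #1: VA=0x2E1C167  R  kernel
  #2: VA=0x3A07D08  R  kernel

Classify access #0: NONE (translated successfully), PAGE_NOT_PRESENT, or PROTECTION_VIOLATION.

Per-access translation:
#0 VA=0x20177DD (r,kernel):
  L0: frame=0x2A idx=16 entry=0x2C007 [P=1 RW=1 US=1 PS=0]
  L1: frame=0x2C idx=23 entry=0x2D007 [P=1 RW=1 US=1 PS=0]
  ⇒ phys 0x2D7DD  [2 reads]
#1 VA=0x2E1C167 (r,kernel):
  L0: frame=0x2A idx=23 entry=0x2E007 [P=1 RW=1 US=1 PS=0]
  L1: frame=0x2E idx=28 entry=0x31007 [P=1 RW=1 US=1 PS=0]
  ⇒ phys 0x31167  [2 reads]
#2 VA=0x3A07D08 (r,kernel):
  L0: frame=0x2A idx=29 entry=0x35007 [P=1 RW=1 US=1 PS=0]
  L1: frame=0x35 idx=7 entry=0x38007 [P=1 RW=1 US=1 PS=0]
  ⇒ phys 0x38D08  [2 reads]

Access #0 fault: NONE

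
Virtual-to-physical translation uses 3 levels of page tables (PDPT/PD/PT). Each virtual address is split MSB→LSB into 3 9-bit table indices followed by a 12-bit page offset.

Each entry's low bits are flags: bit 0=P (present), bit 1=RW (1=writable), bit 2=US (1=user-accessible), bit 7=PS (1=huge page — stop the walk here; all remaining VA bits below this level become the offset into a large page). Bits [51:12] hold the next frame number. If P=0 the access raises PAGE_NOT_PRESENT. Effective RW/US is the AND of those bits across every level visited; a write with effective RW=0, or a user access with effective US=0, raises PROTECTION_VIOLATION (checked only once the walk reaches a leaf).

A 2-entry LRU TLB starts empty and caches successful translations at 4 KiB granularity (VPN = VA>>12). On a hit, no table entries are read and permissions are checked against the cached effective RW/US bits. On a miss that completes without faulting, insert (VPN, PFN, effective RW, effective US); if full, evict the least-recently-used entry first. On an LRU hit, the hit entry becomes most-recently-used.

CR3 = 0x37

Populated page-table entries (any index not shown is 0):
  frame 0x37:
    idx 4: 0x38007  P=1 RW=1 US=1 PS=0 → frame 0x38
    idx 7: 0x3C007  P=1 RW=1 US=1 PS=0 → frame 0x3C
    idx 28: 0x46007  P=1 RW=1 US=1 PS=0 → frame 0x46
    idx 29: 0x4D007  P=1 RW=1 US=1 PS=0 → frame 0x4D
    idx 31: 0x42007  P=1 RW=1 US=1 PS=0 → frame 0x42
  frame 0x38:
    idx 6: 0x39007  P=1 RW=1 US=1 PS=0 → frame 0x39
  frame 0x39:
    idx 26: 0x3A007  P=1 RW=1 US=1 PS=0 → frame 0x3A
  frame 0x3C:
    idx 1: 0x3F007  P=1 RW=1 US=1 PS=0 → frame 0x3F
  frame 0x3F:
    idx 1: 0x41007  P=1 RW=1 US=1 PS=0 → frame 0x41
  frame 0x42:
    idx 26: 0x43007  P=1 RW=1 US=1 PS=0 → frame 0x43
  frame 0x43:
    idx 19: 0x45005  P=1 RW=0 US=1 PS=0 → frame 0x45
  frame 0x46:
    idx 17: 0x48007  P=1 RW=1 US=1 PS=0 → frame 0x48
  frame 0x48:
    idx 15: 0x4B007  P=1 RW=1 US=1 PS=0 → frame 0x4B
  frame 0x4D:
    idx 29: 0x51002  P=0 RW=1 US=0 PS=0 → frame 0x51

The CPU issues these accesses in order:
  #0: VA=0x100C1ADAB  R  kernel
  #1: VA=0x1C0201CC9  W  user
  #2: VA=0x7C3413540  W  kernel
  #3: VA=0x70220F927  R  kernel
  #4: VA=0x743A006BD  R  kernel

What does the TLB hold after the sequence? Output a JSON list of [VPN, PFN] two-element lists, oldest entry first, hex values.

Walk each access:
#0 VA=0x100C1ADAB (r,kernel):
  L0: frame=0x37 idx=4 entry=0x38007 [P=1 RW=1 US=1 PS=0]
  L1: frame=0x38 idx=6 entry=0x39007 [P=1 RW=1 US=1 PS=0]
  L2: frame=0x39 idx=26 entry=0x3A007 [P=1 RW=1 US=1 PS=0]
  ✓ 0x3ADAB  — 3 lookups
#1 VA=0x1C0201CC9 (w,user):
  L0: frame=0x37 idx=7 entry=0x3C007 [P=1 RW=1 US=1 PS=0]
  L1: frame=0x3C idx=1 entry=0x3F007 [P=1 RW=1 US=1 PS=0]
  L2: frame=0x3F idx=1 entry=0x41007 [P=1 RW=1 US=1 PS=0]
  ✓ 0x41CC9  — 3 lookups
#2 VA=0x7C3413540 (w,kernel):
  L0: frame=0x37 idx=31 entry=0x42007 [P=1 RW=1 US=1 PS=0]
  L1: frame=0x42 idx=26 entry=0x43007 [P=1 RW=1 US=1 PS=0]
  L2: frame=0x43 idx=19 entry=0x45005 [P=1 RW=0 US=1 PS=0]
  → PROTECTION_VIOLATION  (3 entries read)
#3 VA=0x70220F927 (r,kernel):
  L0: frame=0x37 idx=28 entry=0x46007 [P=1 RW=1 US=1 PS=0]
  L1: frame=0x46 idx=17 entry=0x48007 [P=1 RW=1 US=1 PS=0]
  L2: frame=0x48 idx=15 entry=0x4B007 [P=1 RW=1 US=1 PS=0]
  ✓ 0x4B927  — 3 lookups
#4 VA=0x743A006BD (r,kernel):
  L0: frame=0x37 idx=29 entry=0x4D007 [P=1 RW=1 US=1 PS=0]
  L1: frame=0x4D idx=29 entry=0x51002 [P=0 RW=1 US=0 PS=0]
  → PAGE_NOT_PRESENT  (2 entries read)

TLB: [["0x1C0201", "0x41"], ["0x70220F", "0x4B"]]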